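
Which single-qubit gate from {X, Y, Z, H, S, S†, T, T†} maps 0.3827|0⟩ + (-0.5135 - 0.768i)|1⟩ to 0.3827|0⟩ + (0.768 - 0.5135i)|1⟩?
S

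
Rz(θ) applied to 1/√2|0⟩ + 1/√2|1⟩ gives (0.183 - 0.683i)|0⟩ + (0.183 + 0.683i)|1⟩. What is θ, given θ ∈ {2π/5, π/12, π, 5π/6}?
5π/6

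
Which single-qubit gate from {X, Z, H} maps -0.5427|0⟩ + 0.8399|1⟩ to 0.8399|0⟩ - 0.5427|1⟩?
X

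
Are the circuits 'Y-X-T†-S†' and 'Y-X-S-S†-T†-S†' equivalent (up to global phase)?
Yes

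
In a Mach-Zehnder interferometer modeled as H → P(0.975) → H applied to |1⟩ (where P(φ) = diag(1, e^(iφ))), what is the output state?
(0.2194 - 0.4139i)|0⟩ + (0.7806 + 0.4139i)|1⟩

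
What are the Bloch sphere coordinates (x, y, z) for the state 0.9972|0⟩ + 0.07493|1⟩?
(0.1494, 0, 0.9888)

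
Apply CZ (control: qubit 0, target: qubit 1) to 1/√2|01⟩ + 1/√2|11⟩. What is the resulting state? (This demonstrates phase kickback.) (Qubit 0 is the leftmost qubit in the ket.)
1/√2|01⟩ - 1/√2|11⟩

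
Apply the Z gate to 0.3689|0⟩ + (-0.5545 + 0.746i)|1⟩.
0.3689|0⟩ + (0.5545 - 0.746i)|1⟩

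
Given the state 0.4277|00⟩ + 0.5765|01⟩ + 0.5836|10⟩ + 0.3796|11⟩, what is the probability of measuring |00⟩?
0.1829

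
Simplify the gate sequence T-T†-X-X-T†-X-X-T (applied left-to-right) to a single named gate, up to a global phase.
I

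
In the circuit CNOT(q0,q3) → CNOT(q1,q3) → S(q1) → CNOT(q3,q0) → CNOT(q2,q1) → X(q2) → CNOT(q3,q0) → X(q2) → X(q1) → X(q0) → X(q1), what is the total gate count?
11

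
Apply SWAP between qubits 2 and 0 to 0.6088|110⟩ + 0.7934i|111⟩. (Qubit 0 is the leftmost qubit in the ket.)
0.6088|011⟩ + 0.7934i|111⟩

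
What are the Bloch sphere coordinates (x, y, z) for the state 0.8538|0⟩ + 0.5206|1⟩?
(0.889, 0, 0.458)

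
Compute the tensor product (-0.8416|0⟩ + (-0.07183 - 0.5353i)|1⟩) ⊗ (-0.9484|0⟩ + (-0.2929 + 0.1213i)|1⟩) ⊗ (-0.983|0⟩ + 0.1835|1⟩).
-0.7846|000⟩ + 0.1465|001⟩ + (-0.2423 + 0.1004i)|010⟩ + (0.04523 - 0.01873i)|011⟩ + (-0.06697 - 0.499i)|100⟩ + (0.0125 + 0.09316i)|101⟩ + (-0.08451 - 0.1456i)|110⟩ + (0.01578 + 0.02717i)|111⟩

amp(|b₁b₂…⟩) = product of the factor amplitudes for bits b₁, b₂, …; only kets whose every factor amplitude is nonzero survive.
|000⟩: (-0.8416)(-0.9484)(-0.983) = -0.7846
|001⟩: (-0.8416)(-0.9484)(0.1835) = 0.1465
|010⟩: (-0.8416)(-0.2929 + 0.1213i)(-0.983) = (-0.2423 + 0.1004i)
|011⟩: (-0.8416)(-0.2929 + 0.1213i)(0.1835) = (0.04523 - 0.01873i)
|100⟩: (-0.07183 - 0.5353i)(-0.9484)(-0.983) = (-0.06697 - 0.499i)
|101⟩: (-0.07183 - 0.5353i)(-0.9484)(0.1835) = (0.0125 + 0.09316i)
|110⟩: (-0.07183 - 0.5353i)(-0.2929 + 0.1213i)(-0.983) = (-0.08451 - 0.1456i)
|111⟩: (-0.07183 - 0.5353i)(-0.2929 + 0.1213i)(0.1835) = (0.01578 + 0.02717i)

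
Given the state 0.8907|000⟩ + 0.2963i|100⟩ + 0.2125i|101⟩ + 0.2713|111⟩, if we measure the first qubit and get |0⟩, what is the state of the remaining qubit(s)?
|00⟩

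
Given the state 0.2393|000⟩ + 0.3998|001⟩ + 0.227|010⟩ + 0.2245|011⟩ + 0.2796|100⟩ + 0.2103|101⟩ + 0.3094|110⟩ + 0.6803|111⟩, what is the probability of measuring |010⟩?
0.05153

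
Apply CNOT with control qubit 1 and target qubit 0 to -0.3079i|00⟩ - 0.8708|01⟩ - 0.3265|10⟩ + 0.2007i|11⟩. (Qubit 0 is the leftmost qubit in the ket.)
-0.3079i|00⟩ + 0.2007i|01⟩ - 0.3265|10⟩ - 0.8708|11⟩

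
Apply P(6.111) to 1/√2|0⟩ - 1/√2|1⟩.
1/√2|0⟩ + (-0.6967 + 0.1212i)|1⟩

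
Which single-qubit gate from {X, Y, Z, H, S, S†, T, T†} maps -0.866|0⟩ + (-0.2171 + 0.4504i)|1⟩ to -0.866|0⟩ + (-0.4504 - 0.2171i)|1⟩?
S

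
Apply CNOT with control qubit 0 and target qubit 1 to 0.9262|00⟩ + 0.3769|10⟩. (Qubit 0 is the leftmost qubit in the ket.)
0.9262|00⟩ + 0.3769|11⟩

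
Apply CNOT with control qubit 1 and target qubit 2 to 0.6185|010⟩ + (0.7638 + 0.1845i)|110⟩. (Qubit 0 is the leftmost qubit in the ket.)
0.6185|011⟩ + (0.7638 + 0.1845i)|111⟩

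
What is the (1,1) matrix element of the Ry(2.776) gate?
0.1818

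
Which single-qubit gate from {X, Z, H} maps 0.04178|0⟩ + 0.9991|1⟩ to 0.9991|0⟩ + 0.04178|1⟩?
X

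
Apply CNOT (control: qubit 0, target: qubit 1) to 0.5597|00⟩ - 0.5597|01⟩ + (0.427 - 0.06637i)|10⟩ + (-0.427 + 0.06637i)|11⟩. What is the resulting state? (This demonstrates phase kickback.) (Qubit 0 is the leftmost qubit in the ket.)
0.5597|00⟩ - 0.5597|01⟩ + (-0.427 + 0.06637i)|10⟩ + (0.427 - 0.06637i)|11⟩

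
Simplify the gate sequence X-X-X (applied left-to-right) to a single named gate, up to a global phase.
X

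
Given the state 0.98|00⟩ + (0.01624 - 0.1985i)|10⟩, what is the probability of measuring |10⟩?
0.03967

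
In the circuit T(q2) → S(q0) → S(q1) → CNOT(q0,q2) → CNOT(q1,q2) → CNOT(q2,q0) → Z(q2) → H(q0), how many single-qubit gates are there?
5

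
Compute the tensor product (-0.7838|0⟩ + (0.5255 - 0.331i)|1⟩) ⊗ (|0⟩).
-0.7838|00⟩ + (0.5255 - 0.331i)|10⟩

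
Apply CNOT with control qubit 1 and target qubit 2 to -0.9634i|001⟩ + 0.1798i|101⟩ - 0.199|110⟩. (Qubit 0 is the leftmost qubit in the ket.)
-0.9634i|001⟩ + 0.1798i|101⟩ - 0.199|111⟩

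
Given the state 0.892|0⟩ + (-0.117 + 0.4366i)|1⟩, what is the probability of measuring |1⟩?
0.2043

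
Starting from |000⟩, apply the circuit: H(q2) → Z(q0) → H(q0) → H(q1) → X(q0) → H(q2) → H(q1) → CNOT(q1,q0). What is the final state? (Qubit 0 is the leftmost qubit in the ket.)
1/√2|000⟩ + 1/√2|100⟩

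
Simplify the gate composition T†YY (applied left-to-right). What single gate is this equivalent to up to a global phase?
T†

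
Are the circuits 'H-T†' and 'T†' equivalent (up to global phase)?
No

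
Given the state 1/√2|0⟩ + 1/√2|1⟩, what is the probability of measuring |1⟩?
1/2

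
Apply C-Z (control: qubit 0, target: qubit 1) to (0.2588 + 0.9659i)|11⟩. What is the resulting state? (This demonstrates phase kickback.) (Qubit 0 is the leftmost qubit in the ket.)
(-0.2588 - 0.9659i)|11⟩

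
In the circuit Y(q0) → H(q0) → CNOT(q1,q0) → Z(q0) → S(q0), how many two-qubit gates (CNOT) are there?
1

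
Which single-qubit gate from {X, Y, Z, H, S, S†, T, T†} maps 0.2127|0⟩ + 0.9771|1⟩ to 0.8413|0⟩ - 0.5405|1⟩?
H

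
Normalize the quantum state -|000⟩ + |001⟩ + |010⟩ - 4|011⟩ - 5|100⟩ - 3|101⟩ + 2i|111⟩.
-0.1325|000⟩ + 0.1325|001⟩ + 0.1325|010⟩ - 0.5298|011⟩ - 0.6623|100⟩ - 0.3974|101⟩ + 0.2649i|111⟩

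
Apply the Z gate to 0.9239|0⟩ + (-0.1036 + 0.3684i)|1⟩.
0.9239|0⟩ + (0.1036 - 0.3684i)|1⟩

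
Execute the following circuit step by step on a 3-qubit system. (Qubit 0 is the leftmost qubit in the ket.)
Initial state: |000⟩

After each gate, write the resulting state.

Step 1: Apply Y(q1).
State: i|010⟩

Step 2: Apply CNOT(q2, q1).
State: i|010⟩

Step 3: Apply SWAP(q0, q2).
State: i|010⟩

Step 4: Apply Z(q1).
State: -i|010⟩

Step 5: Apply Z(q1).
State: i|010⟩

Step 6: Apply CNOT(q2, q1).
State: i|010⟩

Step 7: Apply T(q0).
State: i|010⟩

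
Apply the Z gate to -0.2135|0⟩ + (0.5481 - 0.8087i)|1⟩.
-0.2135|0⟩ + (-0.5481 + 0.8087i)|1⟩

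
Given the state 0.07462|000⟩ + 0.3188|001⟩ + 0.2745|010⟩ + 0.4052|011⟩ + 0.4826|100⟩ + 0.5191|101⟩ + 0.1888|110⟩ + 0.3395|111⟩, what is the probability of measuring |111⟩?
0.1153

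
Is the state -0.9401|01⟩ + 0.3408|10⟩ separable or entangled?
Entangled

Writing the state as a|00⟩ + b|01⟩ + c|10⟩ + d|11⟩, it is a product state iff ad − bc = 0.
Here (a, b, c, d) = (0, -0.9401, 0.3408, 0): ad − bc = (0)(0) − (-0.9401)(0.3408) = 0.3204 ≠ 0, so the state is entangled.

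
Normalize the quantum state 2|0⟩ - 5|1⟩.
0.3714|0⟩ - 0.9285|1⟩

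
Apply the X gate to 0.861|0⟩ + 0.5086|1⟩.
0.5086|0⟩ + 0.861|1⟩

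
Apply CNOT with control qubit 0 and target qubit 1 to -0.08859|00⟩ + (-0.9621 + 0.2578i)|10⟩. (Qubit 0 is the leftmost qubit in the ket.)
-0.08859|00⟩ + (-0.9621 + 0.2578i)|11⟩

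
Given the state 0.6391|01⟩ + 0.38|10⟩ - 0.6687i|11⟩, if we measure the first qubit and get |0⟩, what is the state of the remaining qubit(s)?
|1⟩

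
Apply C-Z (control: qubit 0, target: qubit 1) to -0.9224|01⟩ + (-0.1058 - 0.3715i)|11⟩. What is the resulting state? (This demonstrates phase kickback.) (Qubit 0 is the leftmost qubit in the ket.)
-0.9224|01⟩ + (0.1058 + 0.3715i)|11⟩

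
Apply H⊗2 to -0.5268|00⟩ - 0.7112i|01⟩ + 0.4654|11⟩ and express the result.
(-0.0307 - 0.3556i)|00⟩ + (-0.4961 + 0.3556i)|01⟩ + (-0.4961 - 0.3556i)|10⟩ + (-0.0307 + 0.3556i)|11⟩

H⊗2 gives amp(|y⟩) = (1/2) Σ_x (−1)^(x·y) amp(|x⟩), where x·y is the number of positions in which both x and y have a 1.
|00⟩: (-0.5268 - 0.7112i + 0.4654)/2 = (-0.0307 - 0.3556i)
|01⟩: (-0.5268 + 0.7112i - 0.4654)/2 = (-0.4961 + 0.3556i)
|10⟩: (-0.5268 - 0.7112i - 0.4654)/2 = (-0.4961 - 0.3556i)
|11⟩: (-0.5268 + 0.7112i + 0.4654)/2 = (-0.0307 + 0.3556i)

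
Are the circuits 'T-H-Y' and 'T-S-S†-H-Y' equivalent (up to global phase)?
Yes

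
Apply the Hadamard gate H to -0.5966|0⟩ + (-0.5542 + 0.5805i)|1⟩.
(-0.8137 + 0.4105i)|0⟩ + (-0.02998 - 0.4105i)|1⟩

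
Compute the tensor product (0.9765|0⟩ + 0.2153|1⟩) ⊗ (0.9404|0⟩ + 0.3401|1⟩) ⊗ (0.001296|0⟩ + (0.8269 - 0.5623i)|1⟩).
0.00119|000⟩ + (0.7593 - 0.5164i)|001⟩ + 0.0004304|010⟩ + (0.2746 - 0.1867i)|011⟩ + 0.0002624|100⟩ + (0.1674 - 0.1138i)|101⟩ + 0.0000949|110⟩ + (0.06055 - 0.04117i)|111⟩

amp(|b₁b₂…⟩) = product of the factor amplitudes for bits b₁, b₂, …; only kets whose every factor amplitude is nonzero survive.
|000⟩: (0.9765)(0.9404)(0.001296) = 0.00119
|001⟩: (0.9765)(0.9404)(0.8269 - 0.5623i) = (0.7593 - 0.5164i)
|010⟩: (0.9765)(0.3401)(0.001296) = 0.0004304
|011⟩: (0.9765)(0.3401)(0.8269 - 0.5623i) = (0.2746 - 0.1867i)
|100⟩: (0.2153)(0.9404)(0.001296) = 0.0002624
|101⟩: (0.2153)(0.9404)(0.8269 - 0.5623i) = (0.1674 - 0.1138i)
|110⟩: (0.2153)(0.3401)(0.001296) = 0.0000949
|111⟩: (0.2153)(0.3401)(0.8269 - 0.5623i) = (0.06055 - 0.04117i)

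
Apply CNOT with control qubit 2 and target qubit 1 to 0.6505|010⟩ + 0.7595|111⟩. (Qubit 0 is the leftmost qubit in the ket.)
0.6505|010⟩ + 0.7595|101⟩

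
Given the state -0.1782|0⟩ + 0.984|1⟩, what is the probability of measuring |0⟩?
0.03176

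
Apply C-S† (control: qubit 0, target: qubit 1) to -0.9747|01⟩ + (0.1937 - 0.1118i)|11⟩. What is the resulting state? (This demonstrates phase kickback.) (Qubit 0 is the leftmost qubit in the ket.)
-0.9747|01⟩ + (-0.1118 - 0.1937i)|11⟩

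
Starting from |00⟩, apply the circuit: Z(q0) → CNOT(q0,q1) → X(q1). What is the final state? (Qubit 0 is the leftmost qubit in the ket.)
|01⟩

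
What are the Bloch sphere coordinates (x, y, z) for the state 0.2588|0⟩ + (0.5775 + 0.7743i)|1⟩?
(0.2989, 0.4008, -0.8661)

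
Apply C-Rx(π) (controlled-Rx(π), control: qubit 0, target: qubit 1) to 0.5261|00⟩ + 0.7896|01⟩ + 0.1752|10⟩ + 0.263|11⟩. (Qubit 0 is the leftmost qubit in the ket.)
0.5261|00⟩ + 0.7896|01⟩ - 0.263i|10⟩ - 0.1752i|11⟩

C-Rx(π) leaves the control-|0⟩ kets |00⟩, |01⟩ unchanged and applies Rx(π) to qubit 1 on the control-|1⟩ pair (|10⟩, |11⟩).
Rx(π) = [[cos(θ/2), −i·sin(θ/2)], [−i·sin(θ/2), cos(θ/2)]]; θ = π, cos(θ/2) ≈ 0, sin(θ/2) ≈ 1.
With a = amp(|10⟩) = 0.1752 and b = amp(|11⟩) = 0.263:
new amp(|10⟩) = (-i)·b = -0.263i
new amp(|11⟩) = (-i)·a = -0.1752i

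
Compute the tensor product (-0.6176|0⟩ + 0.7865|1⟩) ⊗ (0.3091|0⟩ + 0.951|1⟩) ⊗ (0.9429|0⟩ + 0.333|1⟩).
-0.18|000⟩ - 0.06357|001⟩ - 0.5538|010⟩ - 0.1956|011⟩ + 0.2292|100⟩ + 0.08095|101⟩ + 0.7053|110⟩ + 0.2491|111⟩

amp(|b₁b₂…⟩) = product of the factor amplitudes for bits b₁, b₂, …; only kets whose every factor amplitude is nonzero survive.
|000⟩: (-0.6176)(0.3091)(0.9429) = -0.18
|001⟩: (-0.6176)(0.3091)(0.333) = -0.06357
|010⟩: (-0.6176)(0.951)(0.9429) = -0.5538
|011⟩: (-0.6176)(0.951)(0.333) = -0.1956
|100⟩: (0.7865)(0.3091)(0.9429) = 0.2292
|101⟩: (0.7865)(0.3091)(0.333) = 0.08095
|110⟩: (0.7865)(0.951)(0.9429) = 0.7053
|111⟩: (0.7865)(0.951)(0.333) = 0.2491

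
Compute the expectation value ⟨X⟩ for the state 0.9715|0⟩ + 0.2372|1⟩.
0.4609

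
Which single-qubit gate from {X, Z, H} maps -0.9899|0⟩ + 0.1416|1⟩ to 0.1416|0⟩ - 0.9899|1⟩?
X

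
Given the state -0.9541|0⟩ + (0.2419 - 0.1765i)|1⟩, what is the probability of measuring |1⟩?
0.08967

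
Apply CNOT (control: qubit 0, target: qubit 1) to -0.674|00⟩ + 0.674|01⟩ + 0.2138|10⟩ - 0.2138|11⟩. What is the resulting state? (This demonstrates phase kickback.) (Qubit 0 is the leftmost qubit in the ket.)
-0.674|00⟩ + 0.674|01⟩ - 0.2138|10⟩ + 0.2138|11⟩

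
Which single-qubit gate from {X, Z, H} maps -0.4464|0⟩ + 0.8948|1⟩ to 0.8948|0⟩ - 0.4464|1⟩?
X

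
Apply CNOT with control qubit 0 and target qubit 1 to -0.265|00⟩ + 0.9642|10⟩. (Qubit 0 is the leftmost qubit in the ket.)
-0.265|00⟩ + 0.9642|11⟩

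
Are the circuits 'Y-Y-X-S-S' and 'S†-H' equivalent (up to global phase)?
No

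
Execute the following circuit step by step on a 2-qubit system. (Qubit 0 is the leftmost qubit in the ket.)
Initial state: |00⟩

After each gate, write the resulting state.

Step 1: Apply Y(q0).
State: i|10⟩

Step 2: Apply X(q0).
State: i|00⟩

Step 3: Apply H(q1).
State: (1/√2)i|00⟩ + (1/√2)i|01⟩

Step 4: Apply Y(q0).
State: -1/√2|10⟩ - 1/√2|11⟩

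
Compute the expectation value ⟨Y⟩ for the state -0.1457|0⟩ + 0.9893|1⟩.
0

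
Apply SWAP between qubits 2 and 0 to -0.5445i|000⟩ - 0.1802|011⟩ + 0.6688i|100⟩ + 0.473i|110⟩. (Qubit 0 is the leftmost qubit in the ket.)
-0.5445i|000⟩ + 0.6688i|001⟩ + 0.473i|011⟩ - 0.1802|110⟩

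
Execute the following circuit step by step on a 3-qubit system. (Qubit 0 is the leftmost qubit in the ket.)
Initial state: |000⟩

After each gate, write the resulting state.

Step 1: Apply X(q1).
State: |010⟩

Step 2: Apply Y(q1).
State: -i|000⟩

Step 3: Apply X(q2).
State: -i|001⟩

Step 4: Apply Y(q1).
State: |011⟩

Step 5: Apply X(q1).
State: |001⟩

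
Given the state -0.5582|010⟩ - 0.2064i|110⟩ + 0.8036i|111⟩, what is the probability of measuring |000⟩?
0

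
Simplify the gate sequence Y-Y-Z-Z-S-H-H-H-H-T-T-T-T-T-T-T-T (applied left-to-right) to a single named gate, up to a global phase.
S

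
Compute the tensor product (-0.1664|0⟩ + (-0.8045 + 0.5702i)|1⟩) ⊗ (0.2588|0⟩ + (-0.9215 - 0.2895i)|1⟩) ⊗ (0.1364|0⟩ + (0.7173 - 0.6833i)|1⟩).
-0.005874|000⟩ + (-0.03089 + 0.02943i)|001⟩ + (0.02092 + 0.006571i)|010⟩ + (0.1429 - 0.07022i)|011⟩ + (-0.0284 + 0.02013i)|100⟩ + (-0.04851 + 0.2481i)|101⟩ + (0.1236 - 0.0399i)|110⟩ + (0.4503 - 0.8292i)|111⟩

amp(|b₁b₂…⟩) = product of the factor amplitudes for bits b₁, b₂, …; only kets whose every factor amplitude is nonzero survive.
|000⟩: (-0.1664)(0.2588)(0.1364) = -0.005874
|001⟩: (-0.1664)(0.2588)(0.7173 - 0.6833i) = (-0.03089 + 0.02943i)
|010⟩: (-0.1664)(-0.9215 - 0.2895i)(0.1364) = (0.02092 + 0.006571i)
|011⟩: (-0.1664)(-0.9215 - 0.2895i)(0.7173 - 0.6833i) = (0.1429 - 0.07022i)
|100⟩: (-0.8045 + 0.5702i)(0.2588)(0.1364) = (-0.0284 + 0.02013i)
|101⟩: (-0.8045 + 0.5702i)(0.2588)(0.7173 - 0.6833i) = (-0.04851 + 0.2481i)
|110⟩: (-0.8045 + 0.5702i)(-0.9215 - 0.2895i)(0.1364) = (0.1236 - 0.0399i)
|111⟩: (-0.8045 + 0.5702i)(-0.9215 - 0.2895i)(0.7173 - 0.6833i) = (0.4503 - 0.8292i)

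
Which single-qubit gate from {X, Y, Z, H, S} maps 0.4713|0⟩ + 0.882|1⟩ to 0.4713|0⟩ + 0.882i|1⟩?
S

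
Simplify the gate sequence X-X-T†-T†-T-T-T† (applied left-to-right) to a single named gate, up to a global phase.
T†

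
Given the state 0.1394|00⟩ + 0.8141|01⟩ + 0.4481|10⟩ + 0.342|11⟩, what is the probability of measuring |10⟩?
0.2008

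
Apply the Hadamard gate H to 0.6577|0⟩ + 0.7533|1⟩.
0.9977|0⟩ - 0.0676|1⟩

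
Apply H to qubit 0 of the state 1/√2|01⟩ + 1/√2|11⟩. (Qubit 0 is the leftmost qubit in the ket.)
|01⟩

H on qubit 0 mixes each pair of kets that differ only in qubit 0: amplitudes (a, b) of (|…0…⟩, |…1…⟩) become ((a + b)/√2, (a − b)/√2). Kets absent from the input have amplitude 0.
(|01⟩, |11⟩): (a, b) = (1/√2, 1/√2) → (1, 0)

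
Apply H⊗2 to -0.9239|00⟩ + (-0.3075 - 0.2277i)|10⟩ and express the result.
(-0.6157 - 0.1139i)|00⟩ + (-0.6157 - 0.1139i)|01⟩ + (-0.3082 + 0.1139i)|10⟩ + (-0.3082 + 0.1139i)|11⟩

H⊗2 gives amp(|y⟩) = (1/2) Σ_x (−1)^(x·y) amp(|x⟩), where x·y is the number of positions in which both x and y have a 1.
|00⟩: (-0.9239 + (-0.3075 - 0.2277i))/2 = (-0.6157 - 0.1139i)
|01⟩: (-0.9239 + (-0.3075 - 0.2277i))/2 = (-0.6157 - 0.1139i)
|10⟩: (-0.9239 - (-0.3075 - 0.2277i))/2 = (-0.3082 + 0.1139i)
|11⟩: (-0.9239 - (-0.3075 - 0.2277i))/2 = (-0.3082 + 0.1139i)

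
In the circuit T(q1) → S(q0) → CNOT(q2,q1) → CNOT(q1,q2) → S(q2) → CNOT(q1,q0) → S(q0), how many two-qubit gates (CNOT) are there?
3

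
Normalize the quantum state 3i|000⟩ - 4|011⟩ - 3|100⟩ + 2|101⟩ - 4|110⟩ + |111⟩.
0.4045i|000⟩ - 0.5394|011⟩ - 0.4045|100⟩ + 0.2697|101⟩ - 0.5394|110⟩ + 0.1348|111⟩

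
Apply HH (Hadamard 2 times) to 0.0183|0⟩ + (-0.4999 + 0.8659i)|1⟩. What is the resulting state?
0.0183|0⟩ + (-0.4999 + 0.8659i)|1⟩

H² = I, so an even number of Hadamards cancels: H^2 = I and the state is unchanged.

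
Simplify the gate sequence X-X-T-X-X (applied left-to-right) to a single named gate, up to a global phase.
T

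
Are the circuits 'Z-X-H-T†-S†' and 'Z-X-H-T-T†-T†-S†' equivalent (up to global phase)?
Yes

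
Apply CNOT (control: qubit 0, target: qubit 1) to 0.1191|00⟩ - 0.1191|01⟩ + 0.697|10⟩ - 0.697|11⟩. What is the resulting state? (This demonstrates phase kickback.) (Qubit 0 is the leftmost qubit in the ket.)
0.1191|00⟩ - 0.1191|01⟩ - 0.697|10⟩ + 0.697|11⟩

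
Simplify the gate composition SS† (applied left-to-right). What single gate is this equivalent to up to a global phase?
I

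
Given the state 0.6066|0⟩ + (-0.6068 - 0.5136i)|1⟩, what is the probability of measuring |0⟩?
0.368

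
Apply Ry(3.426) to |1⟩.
-0.9899|0⟩ - 0.1417|1⟩

Ry(3.426) = [[cos(θ/2), −sin(θ/2)], [sin(θ/2), cos(θ/2)]]; θ = 3.426, cos(θ/2) ≈ -0.141725, sin(θ/2) ≈ 0.989906.
With a = amp(|0⟩) = 0 and b = amp(|1⟩) = 1:
new amp(|0⟩) = (-0.141725)·a + (-0.989906)·b = -0.9899
new amp(|1⟩) = (0.989906)·a + (-0.141725)·b = -0.1417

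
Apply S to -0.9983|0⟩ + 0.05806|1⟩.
-0.9983|0⟩ + 0.05806i|1⟩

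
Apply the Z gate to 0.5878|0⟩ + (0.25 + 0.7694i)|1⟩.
0.5878|0⟩ + (-0.25 - 0.7694i)|1⟩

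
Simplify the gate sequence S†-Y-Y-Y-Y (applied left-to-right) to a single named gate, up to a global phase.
S†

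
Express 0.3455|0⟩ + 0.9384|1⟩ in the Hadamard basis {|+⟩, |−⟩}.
0.9079|+⟩ - 0.4192|−⟩

With |ψ⟩ = α|0⟩ + β|1⟩, the Hadamard-basis coefficients are ⟨+|ψ⟩ = (α + β)/√2 and ⟨−|ψ⟩ = (α − β)/√2.
Here α = 0.3455, β = 0.9384: (α + β)/√2 = 0.9079, (α − β)/√2 = -0.4192.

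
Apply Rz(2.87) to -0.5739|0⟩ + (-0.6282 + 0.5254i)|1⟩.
(-0.07769 + 0.5686i)|0⟩ + (-0.6056 - 0.5513i)|1⟩

Rz(2.87) = [[e^(−iθ/2), 0], [0, e^(iθ/2)]] with e^(±iθ/2) = cos(θ/2) ± i·sin(θ/2); θ = 2.87, cos(θ/2) ≈ 0.135379, sin(θ/2) ≈ 0.990794.
With a = amp(|0⟩) = -0.5739 and b = amp(|1⟩) = (-0.6282 + 0.5254i):
new amp(|0⟩) = (0.135379 - 0.990794i)·a = (-0.07769 + 0.5686i)
new amp(|1⟩) = (0.135379 + 0.990794i)·b = (-0.6056 - 0.5513i)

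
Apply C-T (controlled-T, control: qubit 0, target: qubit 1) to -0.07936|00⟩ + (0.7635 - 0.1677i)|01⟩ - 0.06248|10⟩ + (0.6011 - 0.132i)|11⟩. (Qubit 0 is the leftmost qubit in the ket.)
-0.07936|00⟩ + (0.7635 - 0.1677i)|01⟩ - 0.06248|10⟩ + (0.5184 + 0.3317i)|11⟩

C-T leaves the control-|0⟩ kets |00⟩, |01⟩ unchanged and applies T to qubit 1 on the control-|1⟩ pair (|10⟩, |11⟩).
T = [[1, 0], [0, (1/√2 + (1/√2)i)]].
With a = amp(|10⟩) = -0.06248 and b = amp(|11⟩) = (0.6011 - 0.132i):
new amp(|10⟩) = (1)·a = -0.06248
new amp(|11⟩) = (1/√2 + (1/√2)i)·b = (0.5184 + 0.3317i)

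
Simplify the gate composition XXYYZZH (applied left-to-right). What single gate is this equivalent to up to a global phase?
H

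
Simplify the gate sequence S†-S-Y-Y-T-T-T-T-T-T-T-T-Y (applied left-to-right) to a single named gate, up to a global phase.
Y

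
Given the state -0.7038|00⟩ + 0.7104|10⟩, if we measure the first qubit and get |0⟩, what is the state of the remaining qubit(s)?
-|0⟩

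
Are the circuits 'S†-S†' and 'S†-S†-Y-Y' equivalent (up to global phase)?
Yes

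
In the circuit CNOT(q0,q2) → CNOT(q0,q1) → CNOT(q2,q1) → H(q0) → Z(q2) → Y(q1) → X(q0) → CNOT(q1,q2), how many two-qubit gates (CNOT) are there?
4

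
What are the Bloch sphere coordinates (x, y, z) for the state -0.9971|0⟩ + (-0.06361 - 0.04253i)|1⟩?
(0.1269, 0.08481, 0.9884)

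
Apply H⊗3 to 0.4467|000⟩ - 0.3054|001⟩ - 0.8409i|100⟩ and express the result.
(0.04996 - 0.2973i)|000⟩ + (0.2659 - 0.2973i)|001⟩ + (0.04996 - 0.2973i)|010⟩ + (0.2659 - 0.2973i)|011⟩ + (0.04996 + 0.2973i)|100⟩ + (0.2659 + 0.2973i)|101⟩ + (0.04996 + 0.2973i)|110⟩ + (0.2659 + 0.2973i)|111⟩

H⊗3 gives amp(|y⟩) = (1/2√2) Σ_x (−1)^(x·y) amp(|x⟩), where x·y is the number of positions in which both x and y have a 1.
|000⟩: (0.4467 - 0.3054 - 0.8409i)/(2√2) = (0.04996 - 0.2973i)
|001⟩: (0.4467 + 0.3054 - 0.8409i)/(2√2) = (0.2659 - 0.2973i)
|010⟩: (0.4467 - 0.3054 - 0.8409i)/(2√2) = (0.04996 - 0.2973i)
|011⟩: (0.4467 + 0.3054 - 0.8409i)/(2√2) = (0.2659 - 0.2973i)
|100⟩: (0.4467 - 0.3054 + 0.8409i)/(2√2) = (0.04996 + 0.2973i)
|101⟩: (0.4467 + 0.3054 + 0.8409i)/(2√2) = (0.2659 + 0.2973i)
|110⟩: (0.4467 - 0.3054 + 0.8409i)/(2√2) = (0.04996 + 0.2973i)
|111⟩: (0.4467 + 0.3054 + 0.8409i)/(2√2) = (0.2659 + 0.2973i)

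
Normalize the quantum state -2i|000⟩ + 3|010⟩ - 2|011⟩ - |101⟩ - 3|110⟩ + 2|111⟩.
-0.3592i|000⟩ + 0.5388|010⟩ - 0.3592|011⟩ - 0.1796|101⟩ - 0.5388|110⟩ + 0.3592|111⟩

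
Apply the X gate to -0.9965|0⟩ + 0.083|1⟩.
0.083|0⟩ - 0.9965|1⟩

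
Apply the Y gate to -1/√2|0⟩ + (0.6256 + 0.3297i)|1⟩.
(0.3297 - 0.6256i)|0⟩ - (1/√2)i|1⟩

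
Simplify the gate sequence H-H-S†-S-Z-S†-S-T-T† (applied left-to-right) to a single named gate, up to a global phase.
Z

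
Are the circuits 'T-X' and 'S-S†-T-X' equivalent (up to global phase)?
Yes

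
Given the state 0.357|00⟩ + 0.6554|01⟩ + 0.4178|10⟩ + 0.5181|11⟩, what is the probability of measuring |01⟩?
0.4295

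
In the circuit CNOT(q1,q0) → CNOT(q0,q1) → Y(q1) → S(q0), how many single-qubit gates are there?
2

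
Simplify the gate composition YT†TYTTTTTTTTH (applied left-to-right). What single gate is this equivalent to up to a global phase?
H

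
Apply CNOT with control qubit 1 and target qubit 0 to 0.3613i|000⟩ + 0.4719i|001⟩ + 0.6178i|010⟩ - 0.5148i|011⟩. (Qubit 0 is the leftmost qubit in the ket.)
0.3613i|000⟩ + 0.4719i|001⟩ + 0.6178i|110⟩ - 0.5148i|111⟩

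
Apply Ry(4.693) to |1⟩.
-0.7139|0⟩ - 0.7002|1⟩

Ry(4.693) = [[cos(θ/2), −sin(θ/2)], [sin(θ/2), cos(θ/2)]]; θ = 4.693, cos(θ/2) ≈ -0.700219, sin(θ/2) ≈ 0.713928.
With a = amp(|0⟩) = 0 and b = amp(|1⟩) = 1:
new amp(|0⟩) = (-0.700219)·a + (-0.713928)·b = -0.7139
new amp(|1⟩) = (0.713928)·a + (-0.700219)·b = -0.7002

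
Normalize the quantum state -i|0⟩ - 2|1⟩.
-(1/√5)i|0⟩ - 0.8944|1⟩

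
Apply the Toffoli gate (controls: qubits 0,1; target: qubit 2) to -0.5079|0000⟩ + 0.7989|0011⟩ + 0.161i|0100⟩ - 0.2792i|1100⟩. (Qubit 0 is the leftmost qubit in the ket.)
-0.5079|0000⟩ + 0.7989|0011⟩ + 0.161i|0100⟩ - 0.2792i|1110⟩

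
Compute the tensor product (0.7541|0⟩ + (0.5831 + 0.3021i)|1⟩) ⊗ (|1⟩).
0.7541|01⟩ + (0.5831 + 0.3021i)|11⟩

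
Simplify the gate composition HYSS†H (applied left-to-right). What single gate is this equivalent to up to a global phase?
Y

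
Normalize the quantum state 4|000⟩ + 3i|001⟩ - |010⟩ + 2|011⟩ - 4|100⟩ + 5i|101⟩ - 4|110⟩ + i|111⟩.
0.4264|000⟩ + 0.3198i|001⟩ - 0.1066|010⟩ + 0.2132|011⟩ - 0.4264|100⟩ + 0.533i|101⟩ - 0.4264|110⟩ + 0.1066i|111⟩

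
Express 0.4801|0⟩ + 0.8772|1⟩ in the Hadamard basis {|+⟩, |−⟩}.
0.9598|+⟩ - 0.2808|−⟩

With |ψ⟩ = α|0⟩ + β|1⟩, the Hadamard-basis coefficients are ⟨+|ψ⟩ = (α + β)/√2 and ⟨−|ψ⟩ = (α − β)/√2.
Here α = 0.4801, β = 0.8772: (α + β)/√2 = 0.9598, (α − β)/√2 = -0.2808.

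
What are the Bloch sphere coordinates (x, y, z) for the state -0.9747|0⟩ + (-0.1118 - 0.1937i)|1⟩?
(0.2179, 0.3776, 0.9)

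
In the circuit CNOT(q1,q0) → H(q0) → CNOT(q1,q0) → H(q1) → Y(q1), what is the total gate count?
5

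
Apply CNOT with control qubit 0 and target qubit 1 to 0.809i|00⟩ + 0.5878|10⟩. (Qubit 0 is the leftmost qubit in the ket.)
0.809i|00⟩ + 0.5878|11⟩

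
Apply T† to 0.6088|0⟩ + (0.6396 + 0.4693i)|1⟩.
0.6088|0⟩ + (0.7841 - 0.1204i)|1⟩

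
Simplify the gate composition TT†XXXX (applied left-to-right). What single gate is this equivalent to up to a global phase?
I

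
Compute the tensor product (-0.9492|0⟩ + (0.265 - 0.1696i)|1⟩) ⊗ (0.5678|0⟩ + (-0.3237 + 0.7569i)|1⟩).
-0.539|00⟩ + (0.3073 - 0.7184i)|01⟩ + (0.1505 - 0.0963i)|10⟩ + (0.04259 + 0.2555i)|11⟩

amp(|b₁b₂…⟩) = product of the factor amplitudes for bits b₁, b₂, …; only kets whose every factor amplitude is nonzero survive.
|00⟩: (-0.9492)(0.5678) = -0.539
|01⟩: (-0.9492)(-0.3237 + 0.7569i) = (0.3073 - 0.7184i)
|10⟩: (0.265 - 0.1696i)(0.5678) = (0.1505 - 0.0963i)
|11⟩: (0.265 - 0.1696i)(-0.3237 + 0.7569i) = (0.04259 + 0.2555i)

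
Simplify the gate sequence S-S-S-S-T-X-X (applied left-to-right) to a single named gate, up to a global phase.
T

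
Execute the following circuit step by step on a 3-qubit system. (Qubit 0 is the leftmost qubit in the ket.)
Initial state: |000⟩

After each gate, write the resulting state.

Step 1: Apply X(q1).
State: |010⟩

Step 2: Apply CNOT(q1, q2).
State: |011⟩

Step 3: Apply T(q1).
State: (1/√2 + (1/√2)i)|011⟩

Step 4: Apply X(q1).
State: (1/√2 + (1/√2)i)|001⟩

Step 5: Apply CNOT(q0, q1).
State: (1/√2 + (1/√2)i)|001⟩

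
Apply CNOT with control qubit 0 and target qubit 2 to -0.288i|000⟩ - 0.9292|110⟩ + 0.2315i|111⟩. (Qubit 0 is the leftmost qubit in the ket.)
-0.288i|000⟩ + 0.2315i|110⟩ - 0.9292|111⟩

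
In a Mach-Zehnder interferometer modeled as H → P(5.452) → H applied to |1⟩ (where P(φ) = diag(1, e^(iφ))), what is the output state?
(0.163 + 0.3694i)|0⟩ + (0.837 - 0.3694i)|1⟩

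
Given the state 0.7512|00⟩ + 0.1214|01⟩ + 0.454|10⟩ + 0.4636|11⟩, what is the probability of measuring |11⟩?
0.2149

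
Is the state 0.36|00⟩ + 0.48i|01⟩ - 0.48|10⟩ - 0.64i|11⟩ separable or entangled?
Separable

Writing the state as a|00⟩ + b|01⟩ + c|10⟩ + d|11⟩, it is a product state iff ad − bc = 0.
Here (a, b, c, d) = (0.36, 0.48i, -0.48, -0.64i): ad − bc = (0.36)(-0.64i) − (0.48i)(-0.48) = 0, so the state is separable.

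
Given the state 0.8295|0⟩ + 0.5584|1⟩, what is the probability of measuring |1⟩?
0.3118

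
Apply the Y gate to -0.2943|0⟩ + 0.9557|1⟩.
-0.9557i|0⟩ - 0.2943i|1⟩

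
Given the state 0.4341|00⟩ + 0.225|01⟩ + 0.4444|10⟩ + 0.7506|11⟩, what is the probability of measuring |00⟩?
0.1884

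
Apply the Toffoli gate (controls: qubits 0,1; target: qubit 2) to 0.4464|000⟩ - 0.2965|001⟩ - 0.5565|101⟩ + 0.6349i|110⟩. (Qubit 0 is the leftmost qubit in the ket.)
0.4464|000⟩ - 0.2965|001⟩ - 0.5565|101⟩ + 0.6349i|111⟩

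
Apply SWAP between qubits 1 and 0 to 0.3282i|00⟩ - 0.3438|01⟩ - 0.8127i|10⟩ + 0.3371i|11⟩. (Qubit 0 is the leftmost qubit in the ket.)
0.3282i|00⟩ - 0.8127i|01⟩ - 0.3438|10⟩ + 0.3371i|11⟩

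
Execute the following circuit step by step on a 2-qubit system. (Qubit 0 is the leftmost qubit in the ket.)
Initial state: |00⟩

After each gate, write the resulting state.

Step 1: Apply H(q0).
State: 1/√2|00⟩ + 1/√2|10⟩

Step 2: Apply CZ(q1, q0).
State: 1/√2|00⟩ + 1/√2|10⟩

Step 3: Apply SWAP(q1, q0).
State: 1/√2|00⟩ + 1/√2|01⟩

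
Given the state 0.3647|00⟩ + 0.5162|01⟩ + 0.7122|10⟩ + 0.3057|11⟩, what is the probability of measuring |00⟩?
0.133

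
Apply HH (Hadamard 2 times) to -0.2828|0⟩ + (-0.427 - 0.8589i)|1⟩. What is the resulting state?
-0.2828|0⟩ + (-0.427 - 0.8589i)|1⟩

H² = I, so an even number of Hadamards cancels: H^2 = I and the state is unchanged.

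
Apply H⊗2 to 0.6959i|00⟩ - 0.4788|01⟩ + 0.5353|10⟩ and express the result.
(0.02825 + 0.348i)|00⟩ + (0.5071 + 0.348i)|01⟩ + (-0.5071 + 0.348i)|10⟩ + (-0.02825 + 0.348i)|11⟩

H⊗2 gives amp(|y⟩) = (1/2) Σ_x (−1)^(x·y) amp(|x⟩), where x·y is the number of positions in which both x and y have a 1.
|00⟩: (0.6959i - 0.4788 + 0.5353)/2 = (0.02825 + 0.348i)
|01⟩: (0.6959i + 0.4788 + 0.5353)/2 = (0.5071 + 0.348i)
|10⟩: (0.6959i - 0.4788 - 0.5353)/2 = (-0.5071 + 0.348i)
|11⟩: (0.6959i + 0.4788 - 0.5353)/2 = (-0.02825 + 0.348i)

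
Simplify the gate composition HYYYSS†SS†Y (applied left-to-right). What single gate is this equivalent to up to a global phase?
H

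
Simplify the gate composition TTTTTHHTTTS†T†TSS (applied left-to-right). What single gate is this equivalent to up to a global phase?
S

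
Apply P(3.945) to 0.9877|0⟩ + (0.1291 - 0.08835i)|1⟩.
0.9877|0⟩ + (-0.1532 - 0.03158i)|1⟩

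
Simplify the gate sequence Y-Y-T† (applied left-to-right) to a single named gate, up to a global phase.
T†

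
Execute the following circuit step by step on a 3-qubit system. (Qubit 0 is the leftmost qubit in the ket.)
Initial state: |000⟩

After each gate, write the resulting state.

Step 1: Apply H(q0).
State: 1/√2|000⟩ + 1/√2|100⟩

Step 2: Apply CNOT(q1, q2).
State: 1/√2|000⟩ + 1/√2|100⟩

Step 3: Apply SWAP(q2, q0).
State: 1/√2|000⟩ + 1/√2|001⟩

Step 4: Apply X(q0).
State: 1/√2|100⟩ + 1/√2|101⟩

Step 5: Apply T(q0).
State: (1/2 + (1/2)i)|100⟩ + (1/2 + (1/2)i)|101⟩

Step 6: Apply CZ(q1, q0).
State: (1/2 + (1/2)i)|100⟩ + (1/2 + (1/2)i)|101⟩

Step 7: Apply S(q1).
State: (1/2 + (1/2)i)|100⟩ + (1/2 + (1/2)i)|101⟩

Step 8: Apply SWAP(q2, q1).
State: (1/2 + (1/2)i)|100⟩ + (1/2 + (1/2)i)|110⟩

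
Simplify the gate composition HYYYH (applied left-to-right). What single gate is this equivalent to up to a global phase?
Y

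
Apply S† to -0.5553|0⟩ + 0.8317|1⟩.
-0.5553|0⟩ - 0.8317i|1⟩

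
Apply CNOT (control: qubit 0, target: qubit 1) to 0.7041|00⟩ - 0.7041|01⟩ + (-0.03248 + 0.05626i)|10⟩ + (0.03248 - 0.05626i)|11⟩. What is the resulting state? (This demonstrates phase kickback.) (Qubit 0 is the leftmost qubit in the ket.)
0.7041|00⟩ - 0.7041|01⟩ + (0.03248 - 0.05626i)|10⟩ + (-0.03248 + 0.05626i)|11⟩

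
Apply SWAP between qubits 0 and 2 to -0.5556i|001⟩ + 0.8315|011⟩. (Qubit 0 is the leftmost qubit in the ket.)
-0.5556i|100⟩ + 0.8315|110⟩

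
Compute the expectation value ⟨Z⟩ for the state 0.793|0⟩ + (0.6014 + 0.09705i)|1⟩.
0.2577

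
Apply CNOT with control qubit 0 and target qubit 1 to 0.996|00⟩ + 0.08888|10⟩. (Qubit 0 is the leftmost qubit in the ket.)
0.996|00⟩ + 0.08888|11⟩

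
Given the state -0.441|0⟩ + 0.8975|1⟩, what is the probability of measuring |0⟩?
0.1945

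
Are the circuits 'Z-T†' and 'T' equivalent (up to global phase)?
No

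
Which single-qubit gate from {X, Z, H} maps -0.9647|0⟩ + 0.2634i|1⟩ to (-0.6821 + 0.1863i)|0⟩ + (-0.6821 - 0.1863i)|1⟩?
H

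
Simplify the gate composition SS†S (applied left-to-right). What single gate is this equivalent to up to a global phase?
S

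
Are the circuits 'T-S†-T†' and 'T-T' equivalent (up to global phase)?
No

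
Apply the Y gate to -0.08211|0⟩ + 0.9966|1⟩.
-0.9966i|0⟩ - 0.08211i|1⟩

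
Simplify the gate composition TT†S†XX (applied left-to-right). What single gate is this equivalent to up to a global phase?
S†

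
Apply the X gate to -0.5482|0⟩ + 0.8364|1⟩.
0.8364|0⟩ - 0.5482|1⟩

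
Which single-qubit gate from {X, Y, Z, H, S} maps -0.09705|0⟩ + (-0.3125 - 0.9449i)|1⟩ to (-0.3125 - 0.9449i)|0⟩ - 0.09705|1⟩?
X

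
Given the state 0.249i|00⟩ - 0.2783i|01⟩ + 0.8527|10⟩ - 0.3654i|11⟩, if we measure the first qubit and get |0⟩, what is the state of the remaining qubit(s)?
0.6668i|0⟩ - 0.7452i|1⟩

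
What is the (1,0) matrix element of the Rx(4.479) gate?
-0.7846i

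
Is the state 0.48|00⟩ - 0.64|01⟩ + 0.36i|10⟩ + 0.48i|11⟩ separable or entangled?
Entangled

Writing the state as a|00⟩ + b|01⟩ + c|10⟩ + d|11⟩, it is a product state iff ad − bc = 0.
Here (a, b, c, d) = (0.48, -0.64, 0.36i, 0.48i): ad − bc = (0.48)(0.48i) − (-0.64)(0.36i) = 0.4608i ≠ 0, so the state is entangled.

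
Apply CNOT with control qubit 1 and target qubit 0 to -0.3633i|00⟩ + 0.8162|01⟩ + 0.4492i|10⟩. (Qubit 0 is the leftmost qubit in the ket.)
-0.3633i|00⟩ + 0.4492i|10⟩ + 0.8162|11⟩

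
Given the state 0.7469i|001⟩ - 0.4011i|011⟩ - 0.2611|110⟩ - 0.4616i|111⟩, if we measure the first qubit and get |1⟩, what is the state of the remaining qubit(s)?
-0.4923|10⟩ - 0.8704i|11⟩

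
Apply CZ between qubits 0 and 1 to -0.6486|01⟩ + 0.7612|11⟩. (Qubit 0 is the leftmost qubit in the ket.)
-0.6486|01⟩ - 0.7612|11⟩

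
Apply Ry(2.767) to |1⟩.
-0.9825|0⟩ + 0.1862|1⟩

Ry(2.767) = [[cos(θ/2), −sin(θ/2)], [sin(θ/2), cos(θ/2)]]; θ = 2.767, cos(θ/2) ≈ 0.186203, sin(θ/2) ≈ 0.982511.
With a = amp(|0⟩) = 0 and b = amp(|1⟩) = 1:
new amp(|0⟩) = (0.186203)·a + (-0.982511)·b = -0.9825
new amp(|1⟩) = (0.982511)·a + (0.186203)·b = 0.1862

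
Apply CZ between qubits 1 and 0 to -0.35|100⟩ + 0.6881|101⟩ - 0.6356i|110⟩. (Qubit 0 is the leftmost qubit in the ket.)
-0.35|100⟩ + 0.6881|101⟩ + 0.6356i|110⟩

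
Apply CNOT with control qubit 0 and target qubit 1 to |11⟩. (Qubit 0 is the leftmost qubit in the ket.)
|10⟩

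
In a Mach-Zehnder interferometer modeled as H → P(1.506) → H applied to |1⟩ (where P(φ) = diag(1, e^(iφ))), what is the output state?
(0.4676 - 0.499i)|0⟩ + (0.5324 + 0.499i)|1⟩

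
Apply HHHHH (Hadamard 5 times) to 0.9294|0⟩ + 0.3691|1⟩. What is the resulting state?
0.9182|0⟩ + 0.3962|1⟩

H² = I, so H^5 = H: a single Hadamard. With (a, b) = (0.9294, 0.3691), H gives ((a + b)/√2, (a − b)/√2) = (0.9182, 0.3962).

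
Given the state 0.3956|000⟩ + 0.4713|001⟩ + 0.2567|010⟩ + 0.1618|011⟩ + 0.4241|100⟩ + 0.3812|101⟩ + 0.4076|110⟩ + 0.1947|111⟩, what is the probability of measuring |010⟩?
0.06589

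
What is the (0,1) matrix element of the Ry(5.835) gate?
-0.2222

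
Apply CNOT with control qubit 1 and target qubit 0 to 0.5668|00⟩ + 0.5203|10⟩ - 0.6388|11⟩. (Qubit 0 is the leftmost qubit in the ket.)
0.5668|00⟩ - 0.6388|01⟩ + 0.5203|10⟩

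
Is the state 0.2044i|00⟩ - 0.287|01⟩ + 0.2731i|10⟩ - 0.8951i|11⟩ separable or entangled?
Entangled

Writing the state as a|00⟩ + b|01⟩ + c|10⟩ + d|11⟩, it is a product state iff ad − bc = 0.
Here (a, b, c, d) = (0.2044i, -0.287, 0.2731i, -0.8951i): ad − bc = (0.2044i)(-0.8951i) − (-0.287)(0.2731i) = (0.183 + 0.07838i) ≠ 0, so the state is entangled.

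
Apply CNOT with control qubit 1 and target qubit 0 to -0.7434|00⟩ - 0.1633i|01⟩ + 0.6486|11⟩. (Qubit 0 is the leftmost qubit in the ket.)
-0.7434|00⟩ + 0.6486|01⟩ - 0.1633i|11⟩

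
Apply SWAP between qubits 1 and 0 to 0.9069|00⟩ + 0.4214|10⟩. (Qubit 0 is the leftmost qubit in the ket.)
0.9069|00⟩ + 0.4214|01⟩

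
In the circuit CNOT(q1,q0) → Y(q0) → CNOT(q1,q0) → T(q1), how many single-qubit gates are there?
2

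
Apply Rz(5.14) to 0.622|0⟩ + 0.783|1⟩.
(-0.5231 - 0.3365i)|0⟩ + (-0.6585 + 0.4236i)|1⟩

Rz(5.14) = [[e^(−iθ/2), 0], [0, e^(iθ/2)]] with e^(±iθ/2) = cos(θ/2) ± i·sin(θ/2); θ = 5.14, cos(θ/2) ≈ -0.84104, sin(θ/2) ≈ 0.540972.
With a = amp(|0⟩) = 0.622 and b = amp(|1⟩) = 0.783:
new amp(|0⟩) = (-0.84104 - 0.540972i)·a = (-0.5231 - 0.3365i)
new amp(|1⟩) = (-0.84104 + 0.540972i)·b = (-0.6585 + 0.4236i)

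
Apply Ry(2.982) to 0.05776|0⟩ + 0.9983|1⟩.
-0.9905|0⟩ + 0.1372|1⟩

Ry(2.982) = [[cos(θ/2), −sin(θ/2)], [sin(θ/2), cos(θ/2)]]; θ = 2.982, cos(θ/2) ≈ 0.0797117, sin(θ/2) ≈ 0.996818.
With a = amp(|0⟩) = 0.05776 and b = amp(|1⟩) = 0.9983:
new amp(|0⟩) = (0.0797117)·a + (-0.996818)·b = -0.9905
new amp(|1⟩) = (0.996818)·a + (0.0797117)·b = 0.1372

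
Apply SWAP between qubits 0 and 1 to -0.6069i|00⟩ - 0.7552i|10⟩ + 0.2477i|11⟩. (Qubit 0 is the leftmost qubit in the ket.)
-0.6069i|00⟩ - 0.7552i|01⟩ + 0.2477i|11⟩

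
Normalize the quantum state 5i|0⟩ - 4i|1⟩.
0.7809i|0⟩ - 0.6247i|1⟩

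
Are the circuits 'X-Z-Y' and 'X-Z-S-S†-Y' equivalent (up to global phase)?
Yes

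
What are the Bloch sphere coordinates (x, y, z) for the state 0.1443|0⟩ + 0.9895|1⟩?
(0.2856, 0, -0.9583)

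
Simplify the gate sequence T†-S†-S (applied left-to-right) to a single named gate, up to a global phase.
T†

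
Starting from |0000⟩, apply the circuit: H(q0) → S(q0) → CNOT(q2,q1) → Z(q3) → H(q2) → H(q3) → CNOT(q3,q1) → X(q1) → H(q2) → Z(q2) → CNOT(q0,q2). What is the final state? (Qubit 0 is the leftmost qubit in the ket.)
1/2|0001⟩ + 1/2|0100⟩ + (1/2)i|1011⟩ + (1/2)i|1110⟩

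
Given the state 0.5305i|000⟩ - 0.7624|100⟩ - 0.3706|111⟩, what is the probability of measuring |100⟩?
0.5813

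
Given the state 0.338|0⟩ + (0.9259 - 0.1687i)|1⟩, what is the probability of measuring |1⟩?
0.8858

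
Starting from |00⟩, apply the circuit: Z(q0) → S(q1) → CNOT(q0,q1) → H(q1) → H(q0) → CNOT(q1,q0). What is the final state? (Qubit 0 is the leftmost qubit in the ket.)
1/2|00⟩ + 1/2|01⟩ + 1/2|10⟩ + 1/2|11⟩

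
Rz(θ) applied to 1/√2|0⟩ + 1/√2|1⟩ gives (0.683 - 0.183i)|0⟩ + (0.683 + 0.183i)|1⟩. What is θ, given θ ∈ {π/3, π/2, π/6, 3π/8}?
π/6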